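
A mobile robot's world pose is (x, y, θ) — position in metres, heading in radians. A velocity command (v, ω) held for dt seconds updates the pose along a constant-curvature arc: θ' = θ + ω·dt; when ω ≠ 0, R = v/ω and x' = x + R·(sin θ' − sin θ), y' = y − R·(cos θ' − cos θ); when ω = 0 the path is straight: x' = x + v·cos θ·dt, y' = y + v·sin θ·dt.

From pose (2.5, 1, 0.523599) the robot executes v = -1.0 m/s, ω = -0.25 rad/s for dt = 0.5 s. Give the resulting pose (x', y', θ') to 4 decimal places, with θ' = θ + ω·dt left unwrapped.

θ' = 0.5236 + -0.25·0.5 = 0.3986
R = v/ω = -1.0/-0.25 = 4.0000
x' = 2.5 + 4.0000·(sin 0.3986 − sin 0.5236) = 2.0525
y' = 1 − 4.0000·(cos 0.3986 − cos 0.5236) = 0.7777

(2.0525, 0.7777, 0.3986)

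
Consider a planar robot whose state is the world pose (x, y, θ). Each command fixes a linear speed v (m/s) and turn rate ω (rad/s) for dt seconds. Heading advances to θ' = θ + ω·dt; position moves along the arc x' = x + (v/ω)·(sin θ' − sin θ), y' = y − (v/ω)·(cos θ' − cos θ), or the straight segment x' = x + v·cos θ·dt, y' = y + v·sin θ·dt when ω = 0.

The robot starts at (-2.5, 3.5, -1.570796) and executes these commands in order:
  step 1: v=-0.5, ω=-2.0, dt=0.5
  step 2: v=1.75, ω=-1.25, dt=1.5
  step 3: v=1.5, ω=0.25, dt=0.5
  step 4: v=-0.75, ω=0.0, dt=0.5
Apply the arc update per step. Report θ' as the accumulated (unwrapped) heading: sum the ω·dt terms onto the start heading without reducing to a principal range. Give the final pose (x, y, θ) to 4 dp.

(-4.5912, 4.8823, -4.3208)

step 1: θ'=-2.5708 (R=0.2500) → pose (-2.3851, 3.7104, -2.5708)
step 2: θ'=-4.4458 (R=-1.4000) → pose (-4.4920, 4.5196, -4.4458)
step 3: θ'=-4.3208 (R=6.0000) → pose (-4.7343, 5.2289, -4.3208)
step 4: θ'=-4.3208 (straight) → pose (-4.5912, 4.8823, -4.3208)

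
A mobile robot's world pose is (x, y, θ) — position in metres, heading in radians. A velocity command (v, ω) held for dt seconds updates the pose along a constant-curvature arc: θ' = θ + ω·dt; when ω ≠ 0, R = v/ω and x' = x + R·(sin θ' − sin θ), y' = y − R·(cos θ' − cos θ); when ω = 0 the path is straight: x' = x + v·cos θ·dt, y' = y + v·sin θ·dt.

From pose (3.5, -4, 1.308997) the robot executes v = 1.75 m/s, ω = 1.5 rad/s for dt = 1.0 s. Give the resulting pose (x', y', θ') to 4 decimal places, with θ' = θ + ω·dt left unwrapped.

θ' = 1.3090 + 1.5·1.0 = 2.8090
R = v/ω = 1.75/1.5 = 1.1667
x' = 3.5 + 1.1667·(sin 2.8090 − sin 1.3090) = 2.7540
y' = -4 − 1.1667·(cos 2.8090 − cos 1.3090) = -2.5953

(2.7540, -2.5953, 2.8090)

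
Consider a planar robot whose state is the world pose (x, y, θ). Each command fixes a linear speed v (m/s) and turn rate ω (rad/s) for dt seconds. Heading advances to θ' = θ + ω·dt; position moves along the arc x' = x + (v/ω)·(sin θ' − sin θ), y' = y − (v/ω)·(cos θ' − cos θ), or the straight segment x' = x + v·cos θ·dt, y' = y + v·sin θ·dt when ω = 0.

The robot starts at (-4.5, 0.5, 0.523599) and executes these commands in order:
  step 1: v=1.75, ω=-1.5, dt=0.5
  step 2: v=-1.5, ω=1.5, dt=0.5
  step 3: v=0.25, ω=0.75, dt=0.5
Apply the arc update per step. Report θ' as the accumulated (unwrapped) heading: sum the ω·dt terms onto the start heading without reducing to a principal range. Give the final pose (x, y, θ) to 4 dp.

(-4.2851, 0.5992, 0.8986)

step 1: θ'=-0.2264 (R=-1.1667) → pose (-3.6548, 0.6265, -0.2264)
step 2: θ'=0.5236 (R=-1.0000) → pose (-4.3793, 0.5181, 0.5236)
step 3: θ'=0.8986 (R=0.3333) → pose (-4.2851, 0.5992, 0.8986)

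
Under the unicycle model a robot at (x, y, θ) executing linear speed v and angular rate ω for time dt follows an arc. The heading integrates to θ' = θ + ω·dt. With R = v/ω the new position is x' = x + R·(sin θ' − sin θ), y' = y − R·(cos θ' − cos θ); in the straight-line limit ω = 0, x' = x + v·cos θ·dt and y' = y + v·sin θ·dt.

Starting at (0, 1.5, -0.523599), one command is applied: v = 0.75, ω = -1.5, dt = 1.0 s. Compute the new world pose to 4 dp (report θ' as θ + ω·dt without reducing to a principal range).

(0.1996, 0.8482, -2.0236)

θ' = -0.5236 + -1.5·1.0 = -2.0236
R = v/ω = 0.75/-1.5 = -0.5000
x' = 0 + -0.5000·(sin -2.0236 − sin -0.5236) = 0.1996
y' = 1.5 − -0.5000·(cos -2.0236 − cos -0.5236) = 0.8482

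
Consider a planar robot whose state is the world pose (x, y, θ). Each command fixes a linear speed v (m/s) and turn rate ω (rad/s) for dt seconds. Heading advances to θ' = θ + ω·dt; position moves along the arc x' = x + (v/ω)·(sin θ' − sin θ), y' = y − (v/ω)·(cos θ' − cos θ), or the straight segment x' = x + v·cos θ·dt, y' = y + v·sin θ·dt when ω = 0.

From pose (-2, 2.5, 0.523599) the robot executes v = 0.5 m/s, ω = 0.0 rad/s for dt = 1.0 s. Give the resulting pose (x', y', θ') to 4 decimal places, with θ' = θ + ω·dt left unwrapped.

(-1.5670, 2.7500, 0.5236)

θ' = 0.5236 + 0.0·1.0 = 0.5236
ω = 0 → straight: x' = -2 + 0.5·cos(0.5236)·1.0 = -1.5670
y' = 2.5 + 0.5·sin(0.5236)·1.0 = 2.7500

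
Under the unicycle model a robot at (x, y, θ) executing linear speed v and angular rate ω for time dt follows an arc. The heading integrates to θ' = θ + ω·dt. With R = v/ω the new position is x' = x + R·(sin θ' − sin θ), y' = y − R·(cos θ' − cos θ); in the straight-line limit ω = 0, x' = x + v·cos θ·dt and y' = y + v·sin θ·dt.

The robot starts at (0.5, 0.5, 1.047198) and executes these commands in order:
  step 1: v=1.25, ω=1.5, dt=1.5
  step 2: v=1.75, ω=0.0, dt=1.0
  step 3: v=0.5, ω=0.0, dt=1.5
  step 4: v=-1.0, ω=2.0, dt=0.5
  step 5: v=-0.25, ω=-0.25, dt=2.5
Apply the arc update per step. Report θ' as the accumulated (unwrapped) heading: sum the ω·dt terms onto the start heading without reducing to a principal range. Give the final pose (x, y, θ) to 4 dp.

(-2.0316, 2.1039, 3.6722)

step 1: θ'=3.2972 (R=0.8333) → pose (-0.3508, 1.7399, 3.2972)
step 2: θ'=3.2972 (straight) → pose (-2.0797, 1.4687, 3.2972)
step 3: θ'=3.2972 (straight) → pose (-2.8206, 1.3525, 3.2972)
step 4: θ'=4.2972 (R=-0.5000) → pose (-2.4406, 1.6448, 4.2972)
step 5: θ'=3.6722 (R=1.0000) → pose (-2.0316, 2.1039, 3.6722)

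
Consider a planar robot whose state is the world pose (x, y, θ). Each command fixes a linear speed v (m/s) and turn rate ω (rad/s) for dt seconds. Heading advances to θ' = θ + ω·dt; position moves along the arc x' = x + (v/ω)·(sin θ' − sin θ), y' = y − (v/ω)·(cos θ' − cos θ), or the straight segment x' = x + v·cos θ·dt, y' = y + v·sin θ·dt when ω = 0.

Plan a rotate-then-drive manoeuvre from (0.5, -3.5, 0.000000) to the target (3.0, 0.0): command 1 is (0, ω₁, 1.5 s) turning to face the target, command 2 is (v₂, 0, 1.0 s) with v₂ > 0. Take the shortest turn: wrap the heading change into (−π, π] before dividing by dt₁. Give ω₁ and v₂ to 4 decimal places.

heading to target = atan2(0−-3.5, 3−0.5) = 0.9505
Δθ = wrap(0.9505 − 0.0000) = 0.9505; ω₁ = Δθ/dt₁ = 0.6337
distance = √((3−0.5)² + (0−-3.5)²) = 4.3012; v₂ = distance/dt₂ = 4.3012

ω₁ = 0.6337, v₂ = 4.3012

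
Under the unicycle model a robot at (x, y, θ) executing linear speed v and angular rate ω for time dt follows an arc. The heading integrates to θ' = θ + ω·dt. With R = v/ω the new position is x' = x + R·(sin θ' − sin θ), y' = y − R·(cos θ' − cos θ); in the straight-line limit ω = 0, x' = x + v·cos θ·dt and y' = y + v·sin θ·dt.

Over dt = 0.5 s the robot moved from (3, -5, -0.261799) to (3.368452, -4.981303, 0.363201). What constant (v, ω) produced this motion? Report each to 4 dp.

v = 0.7500, ω = 1.2500

Δθ = 0.363201 − -0.261799 = 0.625000
ω = Δθ/dt = 0.625000/0.5 = 1.2500
R = Δx/(sin θ' − sin θ) = 0.6000
v = R·ω = 0.6000·1.2500 = 0.7500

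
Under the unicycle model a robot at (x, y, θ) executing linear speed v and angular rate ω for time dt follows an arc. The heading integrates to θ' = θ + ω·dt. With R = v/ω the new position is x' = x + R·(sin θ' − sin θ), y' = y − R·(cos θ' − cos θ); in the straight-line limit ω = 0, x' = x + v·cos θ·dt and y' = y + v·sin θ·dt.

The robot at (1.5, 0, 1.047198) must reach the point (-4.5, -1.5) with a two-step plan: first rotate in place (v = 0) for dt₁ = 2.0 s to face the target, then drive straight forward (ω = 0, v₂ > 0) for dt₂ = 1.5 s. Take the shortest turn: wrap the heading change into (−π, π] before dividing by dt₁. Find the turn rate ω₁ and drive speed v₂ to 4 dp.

ω₁ = 1.1697, v₂ = 4.1231

heading to target = atan2(-1.5−0, -4.5−1.5) = -2.8966
Δθ = wrap(-2.8966 − 1.0472) = 2.3394; ω₁ = Δθ/dt₁ = 1.1697
distance = √((-4.5−1.5)² + (-1.5−0)²) = 6.1847; v₂ = distance/dt₂ = 4.1231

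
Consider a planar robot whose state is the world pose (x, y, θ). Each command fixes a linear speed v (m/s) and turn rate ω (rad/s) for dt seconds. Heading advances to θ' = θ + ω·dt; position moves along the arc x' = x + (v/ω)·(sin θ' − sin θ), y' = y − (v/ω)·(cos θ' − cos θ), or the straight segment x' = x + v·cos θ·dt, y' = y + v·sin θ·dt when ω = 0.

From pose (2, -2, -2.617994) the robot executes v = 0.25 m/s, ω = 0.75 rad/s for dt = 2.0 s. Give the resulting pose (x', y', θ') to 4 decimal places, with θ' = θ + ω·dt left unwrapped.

(1.8669, -2.4345, -1.1180)

θ' = -2.6180 + 0.75·2.0 = -1.1180
R = v/ω = 0.25/0.75 = 0.3333
x' = 2 + 0.3333·(sin -1.1180 − sin -2.6180) = 1.8669
y' = -2 − 0.3333·(cos -1.1180 − cos -2.6180) = -2.4345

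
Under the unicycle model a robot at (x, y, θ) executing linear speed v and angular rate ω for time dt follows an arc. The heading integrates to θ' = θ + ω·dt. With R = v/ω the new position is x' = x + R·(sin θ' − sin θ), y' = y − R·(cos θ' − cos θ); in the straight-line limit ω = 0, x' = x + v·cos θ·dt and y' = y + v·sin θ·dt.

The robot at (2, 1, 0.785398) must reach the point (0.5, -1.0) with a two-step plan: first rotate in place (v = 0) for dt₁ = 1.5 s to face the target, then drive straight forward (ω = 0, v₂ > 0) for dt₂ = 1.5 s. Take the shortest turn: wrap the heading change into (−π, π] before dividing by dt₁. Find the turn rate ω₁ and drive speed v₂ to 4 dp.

heading to target = atan2(-1−1, 0.5−2) = -2.2143
Δθ = wrap(-2.2143 − 0.7854) = -2.9997; ω₁ = Δθ/dt₁ = -1.9998
distance = √((0.5−2)² + (-1−1)²) = 2.5000; v₂ = distance/dt₂ = 1.6667

ω₁ = -1.9998, v₂ = 1.6667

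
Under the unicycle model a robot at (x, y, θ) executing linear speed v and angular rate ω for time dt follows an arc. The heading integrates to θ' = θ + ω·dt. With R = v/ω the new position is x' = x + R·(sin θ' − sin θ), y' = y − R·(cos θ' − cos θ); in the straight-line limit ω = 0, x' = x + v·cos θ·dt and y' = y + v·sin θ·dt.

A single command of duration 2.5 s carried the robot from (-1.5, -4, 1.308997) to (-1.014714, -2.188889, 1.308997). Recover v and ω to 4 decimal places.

Δθ = 1.308997 − 1.308997 = 0.000000
ω = Δθ/dt = 0.000000/2.5 = 0.0000
ω = 0 → v = (Δx·cos θ + Δy·sin θ)/dt = 0.7500

v = 0.7500, ω = 0.0000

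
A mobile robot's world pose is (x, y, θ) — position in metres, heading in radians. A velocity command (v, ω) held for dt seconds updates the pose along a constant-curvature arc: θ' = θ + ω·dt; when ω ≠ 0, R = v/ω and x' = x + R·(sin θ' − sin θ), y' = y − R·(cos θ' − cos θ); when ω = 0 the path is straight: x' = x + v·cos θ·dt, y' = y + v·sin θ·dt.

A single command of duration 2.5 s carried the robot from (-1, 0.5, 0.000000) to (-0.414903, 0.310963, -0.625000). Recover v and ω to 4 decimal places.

Δθ = -0.625000 − 0.000000 = -0.625000
ω = Δθ/dt = -0.625000/2.5 = -0.2500
R = Δx/(sin θ' − sin θ) = -1.0000
v = R·ω = -1.0000·-0.2500 = 0.2500

v = 0.2500, ω = -0.2500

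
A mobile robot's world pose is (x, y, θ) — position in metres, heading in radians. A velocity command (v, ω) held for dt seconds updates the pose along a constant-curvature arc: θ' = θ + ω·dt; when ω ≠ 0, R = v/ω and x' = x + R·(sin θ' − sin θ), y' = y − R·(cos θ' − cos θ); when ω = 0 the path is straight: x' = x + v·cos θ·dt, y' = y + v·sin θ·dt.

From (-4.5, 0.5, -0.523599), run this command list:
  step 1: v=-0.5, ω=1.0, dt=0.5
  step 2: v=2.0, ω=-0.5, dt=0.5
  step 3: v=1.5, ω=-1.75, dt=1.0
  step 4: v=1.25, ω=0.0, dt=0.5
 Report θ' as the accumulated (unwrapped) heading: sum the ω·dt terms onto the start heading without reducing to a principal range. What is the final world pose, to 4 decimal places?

(-3.4861, -1.3431, -2.0236)

step 1: θ'=-0.0236 (R=-0.5000) → pose (-4.7382, 0.5668, -0.0236)
step 2: θ'=-0.2736 (R=-4.0000) → pose (-3.7518, 0.4192, -0.2736)
step 3: θ'=-2.0236 (R=-0.8571) → pose (-3.2126, -0.7811, -2.0236)
step 4: θ'=-2.0236 (straight) → pose (-3.4861, -1.3431, -2.0236)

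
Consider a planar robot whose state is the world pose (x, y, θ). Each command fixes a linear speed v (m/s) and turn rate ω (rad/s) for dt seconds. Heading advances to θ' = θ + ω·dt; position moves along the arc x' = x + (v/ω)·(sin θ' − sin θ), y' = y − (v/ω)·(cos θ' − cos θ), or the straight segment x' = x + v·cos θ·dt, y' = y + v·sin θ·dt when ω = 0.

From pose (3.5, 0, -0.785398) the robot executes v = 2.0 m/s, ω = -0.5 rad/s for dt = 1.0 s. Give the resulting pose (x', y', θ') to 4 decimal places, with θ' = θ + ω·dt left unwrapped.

(4.5098, -1.7023, -1.2854)

θ' = -0.7854 + -0.5·1.0 = -1.2854
R = v/ω = 2.0/-0.5 = -4.0000
x' = 3.5 + -4.0000·(sin -1.2854 − sin -0.7854) = 4.5098
y' = 0 − -4.0000·(cos -1.2854 − cos -0.7854) = -1.7023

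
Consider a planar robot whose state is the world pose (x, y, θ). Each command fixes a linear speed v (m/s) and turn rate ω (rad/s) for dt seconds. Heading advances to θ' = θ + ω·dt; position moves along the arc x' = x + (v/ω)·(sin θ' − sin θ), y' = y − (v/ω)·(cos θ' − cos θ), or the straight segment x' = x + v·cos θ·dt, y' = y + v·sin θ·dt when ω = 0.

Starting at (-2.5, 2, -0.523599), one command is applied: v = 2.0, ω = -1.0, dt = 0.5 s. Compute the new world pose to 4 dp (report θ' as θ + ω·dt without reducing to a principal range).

θ' = -0.5236 + -1.0·0.5 = -1.0236
R = v/ω = 2.0/-1.0 = -2.0000
x' = -2.5 + -2.0000·(sin -1.0236 − sin -0.5236) = -1.7920
y' = 2 − -2.0000·(cos -1.0236 − cos -0.5236) = 1.3085

(-1.7920, 1.3085, -1.0236)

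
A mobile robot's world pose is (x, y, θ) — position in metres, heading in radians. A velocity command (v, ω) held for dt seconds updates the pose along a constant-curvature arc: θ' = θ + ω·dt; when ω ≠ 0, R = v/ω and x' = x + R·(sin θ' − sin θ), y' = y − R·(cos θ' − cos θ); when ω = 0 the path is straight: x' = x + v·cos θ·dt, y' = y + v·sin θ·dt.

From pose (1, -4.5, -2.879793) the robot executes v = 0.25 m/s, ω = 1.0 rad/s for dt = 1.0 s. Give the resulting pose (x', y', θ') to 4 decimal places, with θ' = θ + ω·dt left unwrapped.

θ' = -2.8798 + 1.0·1.0 = -1.8798
R = v/ω = 0.25/1.0 = 0.2500
x' = 1 + 0.2500·(sin -1.8798 − sin -2.8798) = 0.8265
y' = -4.5 − 0.2500·(cos -1.8798 − cos -2.8798) = -4.6655

(0.8265, -4.6655, -1.8798)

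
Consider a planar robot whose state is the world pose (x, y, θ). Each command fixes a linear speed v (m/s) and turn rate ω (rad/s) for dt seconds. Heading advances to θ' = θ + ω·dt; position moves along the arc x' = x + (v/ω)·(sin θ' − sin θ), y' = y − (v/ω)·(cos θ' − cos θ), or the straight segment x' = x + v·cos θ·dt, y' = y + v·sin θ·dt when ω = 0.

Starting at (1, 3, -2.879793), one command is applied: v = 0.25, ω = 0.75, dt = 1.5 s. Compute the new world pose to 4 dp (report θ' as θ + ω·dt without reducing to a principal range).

θ' = -2.8798 + 0.75·1.5 = -1.7548
R = v/ω = 0.25/0.75 = 0.3333
x' = 1 + 0.3333·(sin -1.7548 − sin -2.8798) = 0.7586
y' = 3 − 0.3333·(cos -1.7548 − cos -2.8798) = 2.7390

(0.7586, 2.7390, -1.7548)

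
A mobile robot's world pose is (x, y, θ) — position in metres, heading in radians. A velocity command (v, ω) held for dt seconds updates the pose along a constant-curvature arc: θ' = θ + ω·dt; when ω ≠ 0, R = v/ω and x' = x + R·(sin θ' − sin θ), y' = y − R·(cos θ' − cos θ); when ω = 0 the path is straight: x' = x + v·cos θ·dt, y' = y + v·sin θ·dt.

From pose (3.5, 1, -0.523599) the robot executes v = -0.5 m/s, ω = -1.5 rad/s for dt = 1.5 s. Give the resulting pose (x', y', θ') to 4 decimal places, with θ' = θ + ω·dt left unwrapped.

θ' = -0.5236 + -1.5·1.5 = -2.7736
R = v/ω = -0.5/-1.5 = 0.3333
x' = 3.5 + 0.3333·(sin -2.7736 − sin -0.5236) = 3.5468
y' = 1 − 0.3333·(cos -2.7736 − cos -0.5236) = 1.5997

(3.5468, 1.5997, -2.7736)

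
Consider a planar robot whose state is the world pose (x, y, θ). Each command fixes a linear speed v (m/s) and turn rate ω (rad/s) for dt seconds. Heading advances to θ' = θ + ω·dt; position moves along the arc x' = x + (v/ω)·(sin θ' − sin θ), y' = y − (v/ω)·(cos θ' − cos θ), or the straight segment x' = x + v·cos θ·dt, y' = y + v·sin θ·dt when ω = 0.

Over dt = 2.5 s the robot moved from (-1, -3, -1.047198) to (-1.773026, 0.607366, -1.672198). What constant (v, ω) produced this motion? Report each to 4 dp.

Δθ = -1.672198 − -1.047198 = -0.625000
ω = Δθ/dt = -0.625000/2.5 = -0.2500
R = −Δy/(cos θ' − cos θ) = 6.0000
v = R·ω = 6.0000·-0.2500 = -1.5000

v = -1.5000, ω = -0.2500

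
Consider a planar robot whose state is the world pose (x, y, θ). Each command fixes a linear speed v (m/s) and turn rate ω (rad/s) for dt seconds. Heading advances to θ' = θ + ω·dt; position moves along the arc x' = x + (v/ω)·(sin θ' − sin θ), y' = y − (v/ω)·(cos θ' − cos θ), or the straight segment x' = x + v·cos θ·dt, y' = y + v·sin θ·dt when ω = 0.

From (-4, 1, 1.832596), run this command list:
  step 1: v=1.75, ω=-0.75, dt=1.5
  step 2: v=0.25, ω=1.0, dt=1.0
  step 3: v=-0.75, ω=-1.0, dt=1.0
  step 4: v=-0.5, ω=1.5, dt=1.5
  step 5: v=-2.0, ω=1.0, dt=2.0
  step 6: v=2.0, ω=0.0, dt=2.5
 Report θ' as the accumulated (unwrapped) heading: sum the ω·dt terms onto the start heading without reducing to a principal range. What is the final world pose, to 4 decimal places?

step 1: θ'=0.7076 (R=-2.3333) → pose (-3.2629, 3.3771, 0.7076)
step 2: θ'=1.7076 (R=0.2500) → pose (-3.1777, 3.6011, 1.7076)
step 3: θ'=0.7076 (R=0.7500) → pose (-3.4332, 2.9289, 0.7076)
step 4: θ'=2.9576 (R=-0.3333) → pose (-3.2775, 2.3479, 2.9576)
step 5: θ'=4.9576 (R=-2.0000) → pose (-0.9714, 4.7997, 4.9576)
step 6: θ'=4.9576 (straight) → pose (0.2424, -0.0508, 4.9576)

(0.2424, -0.0508, 4.9576)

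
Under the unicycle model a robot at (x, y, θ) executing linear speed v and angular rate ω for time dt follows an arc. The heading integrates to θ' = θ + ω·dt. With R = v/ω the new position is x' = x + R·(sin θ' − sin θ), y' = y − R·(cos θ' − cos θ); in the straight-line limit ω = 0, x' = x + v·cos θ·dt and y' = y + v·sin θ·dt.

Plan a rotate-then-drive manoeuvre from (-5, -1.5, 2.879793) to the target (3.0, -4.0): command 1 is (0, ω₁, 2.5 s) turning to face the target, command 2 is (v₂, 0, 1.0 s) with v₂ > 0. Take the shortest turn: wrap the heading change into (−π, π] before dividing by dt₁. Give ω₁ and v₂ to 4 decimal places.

heading to target = atan2(-4−-1.5, 3−-5) = -0.3029
Δθ = wrap(-0.3029 − 2.8798) = 3.1005; ω₁ = Δθ/dt₁ = 1.2402
distance = √((3−-5)² + (-4−-1.5)²) = 8.3815; v₂ = distance/dt₂ = 8.3815

ω₁ = 1.2402, v₂ = 8.3815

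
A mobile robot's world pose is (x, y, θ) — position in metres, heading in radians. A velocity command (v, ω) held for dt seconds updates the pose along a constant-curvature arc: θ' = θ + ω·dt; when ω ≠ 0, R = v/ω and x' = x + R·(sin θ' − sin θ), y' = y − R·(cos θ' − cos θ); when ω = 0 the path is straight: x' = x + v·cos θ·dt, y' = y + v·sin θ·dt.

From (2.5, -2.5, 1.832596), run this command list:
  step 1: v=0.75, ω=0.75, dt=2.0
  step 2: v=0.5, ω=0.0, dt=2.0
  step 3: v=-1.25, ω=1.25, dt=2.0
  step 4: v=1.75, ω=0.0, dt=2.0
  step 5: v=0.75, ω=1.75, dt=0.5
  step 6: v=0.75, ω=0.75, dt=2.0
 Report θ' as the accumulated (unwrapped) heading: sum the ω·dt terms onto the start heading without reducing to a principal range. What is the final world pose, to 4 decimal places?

step 1: θ'=3.3326 (R=1.0000) → pose (1.3442, -1.7770, 3.3326)
step 2: θ'=3.3326 (straight) → pose (0.3624, -1.9668, 3.3326)
step 3: θ'=5.8326 (R=-1.0000) → pose (0.6081, -0.0848, 5.8326)
step 4: θ'=5.8326 (straight) → pose (3.7587, -1.6091, 5.8326)
step 5: θ'=6.7076 (R=0.4286) → pose (4.1219, -1.6138, 6.7076)
step 6: θ'=8.2076 (R=1.0000) → pose (4.6482, -0.3563, 8.2076)

(4.6482, -0.3563, 8.2076)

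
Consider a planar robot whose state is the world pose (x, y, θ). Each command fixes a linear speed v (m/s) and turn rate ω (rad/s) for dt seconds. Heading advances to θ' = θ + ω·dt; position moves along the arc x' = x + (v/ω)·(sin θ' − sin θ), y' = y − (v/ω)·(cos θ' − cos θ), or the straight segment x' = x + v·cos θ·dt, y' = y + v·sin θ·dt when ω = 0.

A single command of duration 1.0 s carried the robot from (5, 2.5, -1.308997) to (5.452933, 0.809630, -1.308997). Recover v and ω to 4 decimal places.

v = 1.7500, ω = 0.0000

Δθ = -1.308997 − -1.308997 = 0.000000
ω = Δθ/dt = 0.000000/1.0 = 0.0000
ω = 0 → v = (Δx·cos θ + Δy·sin θ)/dt = 1.7500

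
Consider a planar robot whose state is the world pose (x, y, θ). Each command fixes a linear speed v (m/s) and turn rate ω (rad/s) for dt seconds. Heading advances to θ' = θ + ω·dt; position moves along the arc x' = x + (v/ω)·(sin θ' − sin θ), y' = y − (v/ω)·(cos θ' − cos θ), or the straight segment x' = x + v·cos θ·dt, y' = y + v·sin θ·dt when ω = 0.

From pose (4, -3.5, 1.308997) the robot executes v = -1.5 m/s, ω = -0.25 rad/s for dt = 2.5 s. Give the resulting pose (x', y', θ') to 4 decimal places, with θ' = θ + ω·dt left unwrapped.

θ' = 1.3090 + -0.25·2.5 = 0.6840
R = v/ω = -1.5/-0.25 = 6.0000
x' = 4 + 6.0000·(sin 0.6840 − sin 1.3090) = 1.9958
y' = -3.5 − 6.0000·(cos 0.6840 − cos 1.3090) = -6.5974

(1.9958, -6.5974, 0.6840)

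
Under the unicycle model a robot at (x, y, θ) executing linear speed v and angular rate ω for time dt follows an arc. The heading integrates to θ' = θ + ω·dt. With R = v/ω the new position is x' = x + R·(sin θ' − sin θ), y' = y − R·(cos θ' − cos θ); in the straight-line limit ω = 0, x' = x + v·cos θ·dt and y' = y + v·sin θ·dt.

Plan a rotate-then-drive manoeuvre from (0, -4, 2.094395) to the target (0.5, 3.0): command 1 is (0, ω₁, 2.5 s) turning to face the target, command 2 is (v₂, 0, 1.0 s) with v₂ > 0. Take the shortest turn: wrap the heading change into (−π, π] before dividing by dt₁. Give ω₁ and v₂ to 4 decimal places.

heading to target = atan2(3−-4, 0.5−0) = 1.4995
Δθ = wrap(1.4995 − 2.0944) = -0.5949; ω₁ = Δθ/dt₁ = -0.2380
distance = √((0.5−0)² + (3−-4)²) = 7.0178; v₂ = distance/dt₂ = 7.0178

ω₁ = -0.2380, v₂ = 7.0178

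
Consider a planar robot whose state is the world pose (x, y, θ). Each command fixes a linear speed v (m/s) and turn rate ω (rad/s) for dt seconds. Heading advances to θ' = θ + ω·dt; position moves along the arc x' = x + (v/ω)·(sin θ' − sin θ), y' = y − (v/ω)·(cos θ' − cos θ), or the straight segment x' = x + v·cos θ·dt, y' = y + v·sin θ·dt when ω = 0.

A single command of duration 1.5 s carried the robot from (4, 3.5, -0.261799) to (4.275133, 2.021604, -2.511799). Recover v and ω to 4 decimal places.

v = 1.2500, ω = -1.5000

Δθ = -2.511799 − -0.261799 = -2.250000
ω = Δθ/dt = -2.250000/1.5 = -1.5000
R = −Δy/(cos θ' − cos θ) = -0.8333
v = R·ω = -0.8333·-1.5000 = 1.2500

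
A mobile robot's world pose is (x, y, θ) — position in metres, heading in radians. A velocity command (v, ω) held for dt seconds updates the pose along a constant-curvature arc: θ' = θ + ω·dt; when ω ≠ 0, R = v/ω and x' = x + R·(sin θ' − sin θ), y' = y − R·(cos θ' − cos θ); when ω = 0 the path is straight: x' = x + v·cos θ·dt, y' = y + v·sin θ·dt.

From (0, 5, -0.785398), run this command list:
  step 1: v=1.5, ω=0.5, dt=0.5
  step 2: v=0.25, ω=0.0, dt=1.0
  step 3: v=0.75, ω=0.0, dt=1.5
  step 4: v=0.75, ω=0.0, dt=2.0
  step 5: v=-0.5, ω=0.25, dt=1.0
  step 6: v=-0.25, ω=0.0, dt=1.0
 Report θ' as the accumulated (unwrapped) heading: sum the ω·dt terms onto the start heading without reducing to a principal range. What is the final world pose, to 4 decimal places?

(2.3663, 3.3437, -0.2854)

step 1: θ'=-0.5354 (R=3.0000) → pose (0.5908, 4.5411, -0.5354)
step 2: θ'=-0.5354 (straight) → pose (0.8058, 4.4136, -0.5354)
step 3: θ'=-0.5354 (straight) → pose (1.7734, 3.8396, -0.5354)
step 4: θ'=-0.5354 (straight) → pose (3.0635, 3.0743, -0.5354)
step 5: θ'=-0.2854 (R=-2.0000) → pose (2.6062, 3.2733, -0.2854)
step 6: θ'=-0.2854 (straight) → pose (2.3663, 3.3437, -0.2854)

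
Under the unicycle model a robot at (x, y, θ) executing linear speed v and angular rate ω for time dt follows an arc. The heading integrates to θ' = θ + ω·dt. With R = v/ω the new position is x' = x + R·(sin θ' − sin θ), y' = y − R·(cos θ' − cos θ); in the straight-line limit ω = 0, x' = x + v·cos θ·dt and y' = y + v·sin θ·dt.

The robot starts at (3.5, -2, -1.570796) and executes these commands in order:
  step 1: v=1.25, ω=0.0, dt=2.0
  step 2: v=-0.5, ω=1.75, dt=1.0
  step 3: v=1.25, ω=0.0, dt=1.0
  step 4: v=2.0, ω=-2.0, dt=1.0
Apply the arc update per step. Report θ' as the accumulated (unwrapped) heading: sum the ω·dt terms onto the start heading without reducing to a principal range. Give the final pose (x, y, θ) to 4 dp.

step 1: θ'=-1.5708 (straight) → pose (3.5000, -4.5000, -1.5708)
step 2: θ'=0.1792 (R=-0.2857) → pose (3.1634, -4.2189, 0.1792)
step 3: θ'=0.1792 (straight) → pose (4.3933, -3.9961, 0.1792)
step 4: θ'=-1.8208 (R=-1.0000) → pose (5.5405, -5.2274, -1.8208)

(5.5405, -5.2274, -1.8208)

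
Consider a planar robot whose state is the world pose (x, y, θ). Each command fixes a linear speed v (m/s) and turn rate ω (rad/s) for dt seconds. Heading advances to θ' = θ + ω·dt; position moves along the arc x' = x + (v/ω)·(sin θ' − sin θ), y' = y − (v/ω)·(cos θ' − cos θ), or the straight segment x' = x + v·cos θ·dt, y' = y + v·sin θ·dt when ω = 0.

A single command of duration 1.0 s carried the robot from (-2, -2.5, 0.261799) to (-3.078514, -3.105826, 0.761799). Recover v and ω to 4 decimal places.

Δθ = 0.761799 − 0.261799 = 0.500000
ω = Δθ/dt = 0.500000/1.0 = 0.5000
R = Δx/(sin θ' − sin θ) = -2.5000
v = R·ω = -2.5000·0.5000 = -1.2500

v = -1.2500, ω = 0.5000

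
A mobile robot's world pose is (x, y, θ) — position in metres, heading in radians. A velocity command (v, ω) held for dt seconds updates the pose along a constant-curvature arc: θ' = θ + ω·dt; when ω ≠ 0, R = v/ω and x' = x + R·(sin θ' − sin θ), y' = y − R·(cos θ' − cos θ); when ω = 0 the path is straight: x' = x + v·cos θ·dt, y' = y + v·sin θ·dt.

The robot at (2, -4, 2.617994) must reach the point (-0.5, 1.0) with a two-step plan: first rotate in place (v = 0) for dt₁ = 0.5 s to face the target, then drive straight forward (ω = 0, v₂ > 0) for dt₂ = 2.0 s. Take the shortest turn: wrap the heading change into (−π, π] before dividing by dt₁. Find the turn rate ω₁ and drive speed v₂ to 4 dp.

ω₁ = -1.1671, v₂ = 2.7951

heading to target = atan2(1−-4, -0.5−2) = 2.0344
Δθ = wrap(2.0344 − 2.6180) = -0.5836; ω₁ = Δθ/dt₁ = -1.1671
distance = √((-0.5−2)² + (1−-4)²) = 5.5902; v₂ = distance/dt₂ = 2.7951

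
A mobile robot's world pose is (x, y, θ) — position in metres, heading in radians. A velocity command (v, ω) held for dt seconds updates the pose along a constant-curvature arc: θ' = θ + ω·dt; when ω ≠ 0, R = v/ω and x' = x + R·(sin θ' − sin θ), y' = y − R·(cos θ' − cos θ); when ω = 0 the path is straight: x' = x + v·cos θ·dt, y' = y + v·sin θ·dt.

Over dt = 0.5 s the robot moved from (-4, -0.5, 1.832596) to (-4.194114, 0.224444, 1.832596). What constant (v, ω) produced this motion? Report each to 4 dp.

Δθ = 1.832596 − 1.832596 = 0.000000
ω = Δθ/dt = 0.000000/0.5 = 0.0000
ω = 0 → v = (Δx·cos θ + Δy·sin θ)/dt = 1.5000

v = 1.5000, ω = 0.0000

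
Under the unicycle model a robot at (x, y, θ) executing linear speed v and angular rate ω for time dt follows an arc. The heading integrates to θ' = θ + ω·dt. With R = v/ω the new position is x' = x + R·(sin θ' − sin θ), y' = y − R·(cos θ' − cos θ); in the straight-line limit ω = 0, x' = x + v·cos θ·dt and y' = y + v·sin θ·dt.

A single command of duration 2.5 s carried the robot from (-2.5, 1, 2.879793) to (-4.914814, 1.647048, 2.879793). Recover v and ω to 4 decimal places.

v = 1.0000, ω = 0.0000

Δθ = 2.879793 − 2.879793 = 0.000000
ω = Δθ/dt = 0.000000/2.5 = 0.0000
ω = 0 → v = (Δx·cos θ + Δy·sin θ)/dt = 1.0000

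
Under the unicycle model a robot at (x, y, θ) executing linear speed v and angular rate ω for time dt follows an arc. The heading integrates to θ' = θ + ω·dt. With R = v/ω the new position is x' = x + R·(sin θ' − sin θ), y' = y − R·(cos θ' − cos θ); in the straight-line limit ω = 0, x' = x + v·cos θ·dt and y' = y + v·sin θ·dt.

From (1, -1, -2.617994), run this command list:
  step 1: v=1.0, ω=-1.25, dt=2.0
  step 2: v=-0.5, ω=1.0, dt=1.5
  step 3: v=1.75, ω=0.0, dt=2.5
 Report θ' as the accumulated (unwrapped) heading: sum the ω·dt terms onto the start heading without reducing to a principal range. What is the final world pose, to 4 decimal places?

step 1: θ'=-5.1180 (R=-0.8000) → pose (-0.1351, 0.0085, -5.1180)
step 2: θ'=-3.6180 (R=-0.5000) → pose (0.0950, -0.6331, -3.6180)
step 3: θ'=-3.6180 (straight) → pose (-3.7928, 1.3732, -3.6180)

(-3.7928, 1.3732, -3.6180)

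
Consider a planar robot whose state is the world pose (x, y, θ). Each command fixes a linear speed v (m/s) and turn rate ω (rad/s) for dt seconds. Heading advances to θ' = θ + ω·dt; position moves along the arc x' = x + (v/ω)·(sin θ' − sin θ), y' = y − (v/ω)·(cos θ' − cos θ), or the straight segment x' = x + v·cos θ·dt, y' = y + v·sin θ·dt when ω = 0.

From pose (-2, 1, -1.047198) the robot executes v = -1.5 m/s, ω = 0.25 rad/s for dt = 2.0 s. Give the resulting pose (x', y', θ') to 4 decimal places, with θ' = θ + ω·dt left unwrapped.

θ' = -1.0472 + 0.25·2.0 = -0.5472
R = v/ω = -1.5/0.25 = -6.0000
x' = -2 + -6.0000·(sin -0.5472 − sin -1.0472) = -4.0744
y' = 1 − -6.0000·(cos -0.5472 − cos -1.0472) = 3.1239

(-4.0744, 3.1239, -0.5472)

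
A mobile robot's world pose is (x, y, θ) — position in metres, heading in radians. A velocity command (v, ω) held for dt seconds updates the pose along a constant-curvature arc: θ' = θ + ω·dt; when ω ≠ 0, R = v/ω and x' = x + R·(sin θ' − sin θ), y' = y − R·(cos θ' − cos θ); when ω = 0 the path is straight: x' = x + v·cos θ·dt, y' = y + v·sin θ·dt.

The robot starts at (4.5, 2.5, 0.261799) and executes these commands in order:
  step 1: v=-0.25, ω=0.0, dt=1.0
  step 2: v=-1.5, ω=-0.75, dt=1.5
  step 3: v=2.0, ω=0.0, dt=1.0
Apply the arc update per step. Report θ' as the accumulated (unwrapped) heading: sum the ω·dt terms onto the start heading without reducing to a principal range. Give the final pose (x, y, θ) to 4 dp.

(3.5210, 1.5473, -0.8632)

step 1: θ'=0.2618 (straight) → pose (4.2585, 2.4353, 0.2618)
step 2: θ'=-0.8632 (R=2.0000) → pose (2.2210, 3.0671, -0.8632)
step 3: θ'=-0.8632 (straight) → pose (3.5210, 1.5473, -0.8632)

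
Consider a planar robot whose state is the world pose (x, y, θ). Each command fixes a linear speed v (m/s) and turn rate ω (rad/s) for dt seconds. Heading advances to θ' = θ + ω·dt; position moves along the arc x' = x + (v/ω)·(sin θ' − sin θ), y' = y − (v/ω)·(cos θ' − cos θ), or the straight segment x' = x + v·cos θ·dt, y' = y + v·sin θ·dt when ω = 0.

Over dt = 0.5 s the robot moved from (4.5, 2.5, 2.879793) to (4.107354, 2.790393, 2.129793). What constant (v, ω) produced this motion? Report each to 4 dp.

Δθ = 2.129793 − 2.879793 = -0.750000
ω = Δθ/dt = -0.750000/0.5 = -1.5000
R = Δx/(sin θ' − sin θ) = -0.6667
v = R·ω = -0.6667·-1.5000 = 1.0000

v = 1.0000, ω = -1.5000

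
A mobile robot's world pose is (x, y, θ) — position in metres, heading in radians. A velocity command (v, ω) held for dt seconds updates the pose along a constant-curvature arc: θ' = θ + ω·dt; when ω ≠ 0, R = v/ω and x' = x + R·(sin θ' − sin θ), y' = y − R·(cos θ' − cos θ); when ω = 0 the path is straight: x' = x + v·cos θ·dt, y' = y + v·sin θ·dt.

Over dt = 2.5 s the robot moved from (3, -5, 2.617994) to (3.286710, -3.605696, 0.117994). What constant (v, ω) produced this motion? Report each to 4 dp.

Δθ = 0.117994 − 2.617994 = -2.500000
ω = Δθ/dt = -2.500000/2.5 = -1.0000
R = −Δy/(cos θ' − cos θ) = -0.7500
v = R·ω = -0.7500·-1.0000 = 0.7500

v = 0.7500, ω = -1.0000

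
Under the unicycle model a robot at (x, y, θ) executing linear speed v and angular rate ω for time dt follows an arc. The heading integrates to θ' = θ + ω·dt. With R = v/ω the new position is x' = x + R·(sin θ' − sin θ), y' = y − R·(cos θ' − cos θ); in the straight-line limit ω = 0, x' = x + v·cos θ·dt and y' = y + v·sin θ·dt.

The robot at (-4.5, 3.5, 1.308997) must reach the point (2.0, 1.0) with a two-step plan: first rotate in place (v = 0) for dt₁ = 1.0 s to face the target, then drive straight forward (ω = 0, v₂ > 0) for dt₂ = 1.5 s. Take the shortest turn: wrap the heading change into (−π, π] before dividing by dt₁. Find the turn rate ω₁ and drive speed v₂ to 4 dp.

ω₁ = -1.6762, v₂ = 4.6428

heading to target = atan2(1−3.5, 2−-4.5) = -0.3672
Δθ = wrap(-0.3672 − 1.3090) = -1.6762; ω₁ = Δθ/dt₁ = -1.6762
distance = √((2−-4.5)² + (1−3.5)²) = 6.9642; v₂ = distance/dt₂ = 4.6428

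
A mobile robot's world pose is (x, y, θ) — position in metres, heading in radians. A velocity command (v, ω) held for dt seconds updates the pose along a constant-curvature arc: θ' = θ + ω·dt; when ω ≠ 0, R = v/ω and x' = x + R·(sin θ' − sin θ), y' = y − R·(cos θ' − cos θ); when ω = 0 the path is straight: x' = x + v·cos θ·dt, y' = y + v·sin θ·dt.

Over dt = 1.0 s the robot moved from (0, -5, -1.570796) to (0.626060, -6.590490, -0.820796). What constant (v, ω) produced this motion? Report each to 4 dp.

Δθ = -0.820796 − -1.570796 = 0.750000
ω = Δθ/dt = 0.750000/1.0 = 0.7500
R = −Δy/(cos θ' − cos θ) = 2.3333
v = R·ω = 2.3333·0.7500 = 1.7500

v = 1.7500, ω = 0.7500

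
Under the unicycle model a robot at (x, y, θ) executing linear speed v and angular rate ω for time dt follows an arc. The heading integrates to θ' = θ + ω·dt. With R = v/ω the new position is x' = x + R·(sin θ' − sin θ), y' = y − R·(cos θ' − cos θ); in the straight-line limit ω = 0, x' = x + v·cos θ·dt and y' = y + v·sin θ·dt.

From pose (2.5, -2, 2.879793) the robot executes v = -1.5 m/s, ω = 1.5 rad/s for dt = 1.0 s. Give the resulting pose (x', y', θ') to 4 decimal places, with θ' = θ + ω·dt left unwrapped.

(3.7040, -1.3606, 4.3798)

θ' = 2.8798 + 1.5·1.0 = 4.3798
R = v/ω = -1.5/1.5 = -1.0000
x' = 2.5 + -1.0000·(sin 4.3798 − sin 2.8798) = 3.7040
y' = -2 − -1.0000·(cos 4.3798 − cos 2.8798) = -1.3606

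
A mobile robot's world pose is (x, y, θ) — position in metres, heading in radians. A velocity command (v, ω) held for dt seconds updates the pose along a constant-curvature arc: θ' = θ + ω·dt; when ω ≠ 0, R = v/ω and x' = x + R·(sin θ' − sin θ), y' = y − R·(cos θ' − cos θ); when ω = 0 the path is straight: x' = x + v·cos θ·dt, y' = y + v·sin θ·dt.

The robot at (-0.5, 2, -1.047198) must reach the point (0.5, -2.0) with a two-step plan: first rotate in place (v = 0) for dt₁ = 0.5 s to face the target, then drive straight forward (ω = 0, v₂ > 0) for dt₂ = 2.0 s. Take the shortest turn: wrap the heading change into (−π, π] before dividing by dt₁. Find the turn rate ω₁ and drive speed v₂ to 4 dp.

ω₁ = -0.5572, v₂ = 2.0616

heading to target = atan2(-2−2, 0.5−-0.5) = -1.3258
Δθ = wrap(-1.3258 − -1.0472) = -0.2786; ω₁ = Δθ/dt₁ = -0.5572
distance = √((0.5−-0.5)² + (-2−2)²) = 4.1231; v₂ = distance/dt₂ = 2.0616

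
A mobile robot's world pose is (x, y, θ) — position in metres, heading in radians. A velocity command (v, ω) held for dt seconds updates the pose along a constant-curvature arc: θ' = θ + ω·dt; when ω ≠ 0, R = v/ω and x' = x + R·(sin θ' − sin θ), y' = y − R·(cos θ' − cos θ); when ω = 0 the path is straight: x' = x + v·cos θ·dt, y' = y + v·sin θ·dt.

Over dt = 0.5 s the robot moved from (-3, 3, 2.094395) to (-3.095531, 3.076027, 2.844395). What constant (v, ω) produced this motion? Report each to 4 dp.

v = 0.2500, ω = 1.5000

Δθ = 2.844395 − 2.094395 = 0.750000
ω = Δθ/dt = 0.750000/0.5 = 1.5000
R = Δx/(sin θ' − sin θ) = 0.1667
v = R·ω = 0.1667·1.5000 = 0.2500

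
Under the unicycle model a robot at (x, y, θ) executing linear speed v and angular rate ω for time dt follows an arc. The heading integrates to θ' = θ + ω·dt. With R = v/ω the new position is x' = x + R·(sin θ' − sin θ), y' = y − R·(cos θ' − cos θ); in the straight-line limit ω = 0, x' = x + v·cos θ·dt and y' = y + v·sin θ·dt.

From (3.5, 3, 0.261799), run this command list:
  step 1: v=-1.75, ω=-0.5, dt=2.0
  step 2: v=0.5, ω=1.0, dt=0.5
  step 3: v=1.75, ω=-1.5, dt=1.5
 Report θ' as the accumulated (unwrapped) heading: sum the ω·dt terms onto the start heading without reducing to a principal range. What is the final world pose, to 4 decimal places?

step 1: θ'=-0.7382 (R=3.5000) → pose (0.2388, 3.7919, -0.7382)
step 2: θ'=-0.2382 (R=0.5000) → pose (0.4573, 3.6758, -0.2382)
step 3: θ'=-2.4882 (R=-1.1667) → pose (0.8912, 1.6157, -2.4882)

(0.8912, 1.6157, -2.4882)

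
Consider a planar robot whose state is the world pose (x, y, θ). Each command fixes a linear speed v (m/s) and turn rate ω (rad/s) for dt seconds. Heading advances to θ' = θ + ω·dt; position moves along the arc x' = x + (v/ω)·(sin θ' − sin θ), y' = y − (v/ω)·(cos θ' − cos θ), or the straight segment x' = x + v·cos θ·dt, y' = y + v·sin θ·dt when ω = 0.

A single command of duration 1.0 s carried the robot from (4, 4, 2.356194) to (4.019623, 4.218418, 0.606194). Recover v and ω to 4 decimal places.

Δθ = 0.606194 − 2.356194 = -1.750000
ω = Δθ/dt = -1.750000/1.0 = -1.7500
R = −Δy/(cos θ' − cos θ) = -0.1429
v = R·ω = -0.1429·-1.7500 = 0.2500

v = 0.2500, ω = -1.7500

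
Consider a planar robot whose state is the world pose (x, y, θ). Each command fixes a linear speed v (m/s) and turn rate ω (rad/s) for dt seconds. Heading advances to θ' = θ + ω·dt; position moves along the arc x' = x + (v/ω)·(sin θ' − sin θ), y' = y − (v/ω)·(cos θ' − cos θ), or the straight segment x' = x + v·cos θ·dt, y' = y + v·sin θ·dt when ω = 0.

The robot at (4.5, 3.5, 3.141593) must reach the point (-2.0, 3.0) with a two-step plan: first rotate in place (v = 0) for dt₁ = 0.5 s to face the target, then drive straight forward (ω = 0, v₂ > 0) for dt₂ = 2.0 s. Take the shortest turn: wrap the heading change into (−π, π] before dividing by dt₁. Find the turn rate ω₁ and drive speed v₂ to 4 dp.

heading to target = atan2(3−3.5, -2−4.5) = -3.0648
Δθ = wrap(-3.0648 − 3.1416) = 0.0768; ω₁ = Δθ/dt₁ = 0.1535
distance = √((-2−4.5)² + (3−3.5)²) = 6.5192; v₂ = distance/dt₂ = 3.2596

ω₁ = 0.1535, v₂ = 3.2596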